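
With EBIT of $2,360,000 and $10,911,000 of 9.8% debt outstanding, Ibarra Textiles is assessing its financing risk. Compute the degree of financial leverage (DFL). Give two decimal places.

Interest = $1,069,278.00.
Degree of financial leverage = EBIT / (EBIT − interest) = $2,360,000 / $1,290,722.00 = 1.8284.

1.83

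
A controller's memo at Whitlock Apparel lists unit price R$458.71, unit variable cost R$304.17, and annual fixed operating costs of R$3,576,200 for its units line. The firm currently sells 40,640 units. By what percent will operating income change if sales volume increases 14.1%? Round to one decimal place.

+32.7%

Contribution at this volume is 40,640 × R$154.54 = R$6,280,505.60.
Subtracting fixed costs: EBIT = R$6,280,505.60 − R$3,576,200 = R$2,704,305.60.
So DOL = total CM / EBIT = R$6,280,505.60 / R$2,704,305.60 = 2.3224.
So EBIT moves 2.3224 × (+14.1%) = +32.7%.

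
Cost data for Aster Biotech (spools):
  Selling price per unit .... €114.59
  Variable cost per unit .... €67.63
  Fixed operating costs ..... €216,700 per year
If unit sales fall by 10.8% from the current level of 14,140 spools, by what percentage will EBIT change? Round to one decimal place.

-16.0%

Total contribution margin = 14,140 × €46.96 = €664,014.40.
Operating income = contribution − fixed costs = €664,014.40 − €216,700 = €447,314.40.
DOL = contribution ÷ EBIT = €664,014.40 ÷ €447,314.40 = 1.4844.
Operating income changes by 1.4844 × -10.8% = -16.0%.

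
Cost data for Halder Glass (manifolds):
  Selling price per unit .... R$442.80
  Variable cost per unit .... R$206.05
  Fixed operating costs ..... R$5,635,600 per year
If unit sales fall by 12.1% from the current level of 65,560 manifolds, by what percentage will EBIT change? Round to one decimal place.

-19.0%

Total contribution margin = 65,560 × R$236.75 = R$15,521,330.00.
Operating income = contribution − fixed costs = R$15,521,330.00 − R$5,635,600 = R$9,885,730.00.
DOL = contribution ÷ EBIT = R$15,521,330.00 ÷ R$9,885,730.00 = 1.5701.
So EBIT moves 1.5701 × (-12.1%) = -19.0%.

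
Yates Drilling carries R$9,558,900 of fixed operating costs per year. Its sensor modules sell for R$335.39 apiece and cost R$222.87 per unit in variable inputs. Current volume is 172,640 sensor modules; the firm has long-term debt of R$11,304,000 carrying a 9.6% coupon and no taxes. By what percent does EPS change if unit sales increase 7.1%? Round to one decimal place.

Contribution at this volume is 172,640 × R$112.52 = R$19,425,452.80.
Operating income = contribution − fixed costs = R$19,425,452.80 − R$9,558,900 = R$9,866,552.80.
Interest = R$1,085,184.00, so EBIT − I = R$8,781,368.80.
DCL = total CM / (EBIT − I) = R$19,425,452.80 / R$8,781,368.80 = 2.2121.
EPS therefore changes by 2.2121 × (+7.1%) = +15.7%.

+15.7%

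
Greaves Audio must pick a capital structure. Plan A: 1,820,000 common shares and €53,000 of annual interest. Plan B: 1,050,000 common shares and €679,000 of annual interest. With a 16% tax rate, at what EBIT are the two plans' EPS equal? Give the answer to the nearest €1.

€1,532,636

At indifference, (EBIT − 53,000)(1 − t)/1,820,000 = (EBIT − 679,000)(1 − t)/1,050,000.
Cancelling (1 − t) and cross-multiplying: 1,050,000·(EBIT − 53,000) = 1,820,000·(EBIT − 679,000).
EBIT × (1,820,000 − 1,050,000) = 679,000 × 1,820,000 − 53,000 × 1,050,000 = 1,180,130,000,000, so EBIT = 1,180,130,000,000 ÷ 770,000 = 1,532,636.36.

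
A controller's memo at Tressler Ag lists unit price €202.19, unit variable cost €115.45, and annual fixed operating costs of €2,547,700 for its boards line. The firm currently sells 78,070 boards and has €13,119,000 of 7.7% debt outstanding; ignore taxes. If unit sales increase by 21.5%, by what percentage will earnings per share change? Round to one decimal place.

+45.3%

Contribution at this volume is 78,070 × €86.74 = €6,771,791.80.
EBIT = €6,771,791.80 − €2,547,700 = €4,224,091.80.
Interest = €1,010,163.00, so EBIT − I = €3,213,928.80.
Degree of combined leverage = contribution ÷ (EBIT − I) = €6,771,791.80 ÷ €3,213,928.80 = 2.1070.
EPS therefore changes by 2.1070 × (+21.5%) = +45.3%.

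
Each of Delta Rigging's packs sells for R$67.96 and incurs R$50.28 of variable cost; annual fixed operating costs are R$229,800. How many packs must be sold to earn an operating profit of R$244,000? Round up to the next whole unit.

26,799 packs

Contribution margin per unit = R$67.96 − R$50.28 = R$17.68.
Need Q such that Q × R$17.68 − R$229,800 = R$244,000, i.e. Q = R$473,800 / R$17.68 = 26,798.64 → 26,799.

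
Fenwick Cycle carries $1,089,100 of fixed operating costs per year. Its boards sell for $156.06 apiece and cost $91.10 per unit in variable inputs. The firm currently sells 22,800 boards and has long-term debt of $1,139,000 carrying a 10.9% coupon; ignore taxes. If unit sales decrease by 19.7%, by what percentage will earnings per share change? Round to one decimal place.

Contribution at this volume is 22,800 × $64.96 = $1,481,088.00.
EBIT = $1,481,088.00 − $1,089,100 = $391,988.00.
After interest of $124,151.00, pre-tax earnings = $267,837.00.
Degree of combined leverage = contribution ÷ (EBIT − I) = $1,481,088.00 ÷ $267,837.00 = 5.5298.
%ΔEPS = DCL × %ΔSales = 5.5298 × -19.7% = -108.9%.

-108.9%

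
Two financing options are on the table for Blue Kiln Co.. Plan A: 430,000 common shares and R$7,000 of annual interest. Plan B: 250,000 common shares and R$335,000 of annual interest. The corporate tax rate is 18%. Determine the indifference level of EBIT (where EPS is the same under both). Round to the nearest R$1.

R$790,556

Set EPS_A = EPS_B: (EBIT − R$7,000)(1 − 0.18) ÷ 430,000 = (EBIT − R$335,000)(1 − 0.18) ÷ 250,000.
Cancelling (1 − t) and cross-multiplying: 250,000·(EBIT − 7,000) = 430,000·(EBIT − 335,000).
EBIT × (430,000 − 250,000) = 335,000 × 430,000 − 7,000 × 250,000 = 142,300,000,000, so EBIT = 142,300,000,000 ÷ 180,000 = 790,555.56.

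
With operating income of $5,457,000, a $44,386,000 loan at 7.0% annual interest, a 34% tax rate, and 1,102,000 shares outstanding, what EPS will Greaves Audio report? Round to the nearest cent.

Pre-tax income = $5,457,000 − $3,107,020.00 = $2,349,980.00.
Net income = $2,349,980.00 × (1 − 0.34) = $1,550,986.80.
Per share: $1,550,986.80 / 1,102,000 shares = $1.41.

$1.41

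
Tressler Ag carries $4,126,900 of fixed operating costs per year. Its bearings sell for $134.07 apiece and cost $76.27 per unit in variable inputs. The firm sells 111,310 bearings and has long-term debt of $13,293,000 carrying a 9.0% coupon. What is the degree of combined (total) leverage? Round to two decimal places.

Contribution at this volume is 111,310 × $57.80 = $6,433,718.00.
Subtracting fixed costs: EBIT = $6,433,718.00 − $4,126,900 = $2,306,818.00. Interest = $1,196,370.00.
DOL = $6,433,718.00 ÷ $2,306,818.00 = 2.7890; DFL = $2,306,818.00 ÷ $1,110,448.00 = 2.0774.
Combined leverage = 2.7890 × 2.0774 = 5.7939.

5.79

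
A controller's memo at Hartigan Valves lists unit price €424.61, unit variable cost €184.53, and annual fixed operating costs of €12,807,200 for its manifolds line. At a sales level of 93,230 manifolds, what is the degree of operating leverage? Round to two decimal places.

2.34

At 93,230 units, contribution = 93,230 × €240.08 = €22,382,658.40.
Operating income = contribution − fixed costs = €22,382,658.40 − €12,807,200 = €9,575,458.40.
Degree of operating leverage = €22,382,658.40 / €9,575,458.40 = 2.3375.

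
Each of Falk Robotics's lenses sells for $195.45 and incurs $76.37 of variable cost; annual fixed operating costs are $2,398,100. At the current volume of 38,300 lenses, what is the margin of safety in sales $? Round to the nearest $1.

$3,549,653

Each unit contributes $195.45 − $76.37 = $119.08. Break-even units = $2,398,100 ÷ $119.08 = 20,138.56; break-even revenue = 20,138.56 × $195.45 = $3,936,082.00.
Actual sales revenue = 38,300 × $195.45 = $7,485,735.00.
Margin of safety = $7,485,735.00 − $3,936,082.00 = $3,549,653.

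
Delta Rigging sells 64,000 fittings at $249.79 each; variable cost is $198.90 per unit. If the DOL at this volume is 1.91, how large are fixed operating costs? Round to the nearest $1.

At 64,000 units, contribution = 64,000 × $50.89 = $3,256,960.00.
DOL = contribution / EBIT, so EBIT = $3,256,960.00 / 1.91 = $1,705,214.66.
And FC = contribution − EBIT = $3,256,960.00 − $1,705,214.66 = $1,551,745.

$1,551,745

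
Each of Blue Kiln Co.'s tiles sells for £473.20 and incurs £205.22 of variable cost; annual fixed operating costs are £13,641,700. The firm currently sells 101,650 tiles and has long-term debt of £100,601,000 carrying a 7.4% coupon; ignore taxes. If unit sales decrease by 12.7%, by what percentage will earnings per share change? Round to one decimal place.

-56.2%

Total contribution margin = 101,650 × £267.98 = £27,240,167.00.
EBIT = £27,240,167.00 − £13,641,700 = £13,598,467.00.
After interest of £7,444,474.00, pre-tax earnings = £6,153,993.00.
DCL = total CM / (EBIT − I) = £27,240,167.00 / £6,153,993.00 = 4.4264.
%ΔEPS = DCL × %ΔSales = 4.4264 × -12.7% = -56.2%.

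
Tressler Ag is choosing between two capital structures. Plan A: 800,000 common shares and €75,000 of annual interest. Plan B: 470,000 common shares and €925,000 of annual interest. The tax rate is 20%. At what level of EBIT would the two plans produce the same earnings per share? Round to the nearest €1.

Set EPS_A = EPS_B: (EBIT − €75,000)(1 − 0.20) ÷ 800,000 = (EBIT − €925,000)(1 − 0.20) ÷ 470,000.
The (1 − t) factor cancels: (EBIT − 75,000) × 470,000 = (EBIT − 925,000) × 800,000.
Solving, EBIT = (925,000·800,000 − 75,000·470,000) / (800,000 − 470,000) = 704,750,000,000 / 330,000 = 2,135,606.06.

€2,135,606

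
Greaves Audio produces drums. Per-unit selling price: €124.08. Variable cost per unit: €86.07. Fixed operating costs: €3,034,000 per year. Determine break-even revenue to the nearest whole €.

€9,904,202

Contribution margin per unit = €124.08 − €86.07 = €38.01, a CM ratio of €38.01 ÷ €124.08 = 0.3063.
Break-even revenue = fixed costs × price ÷ CM = €3,034,000 × €124.08 ÷ €38.01 = €9,904,202.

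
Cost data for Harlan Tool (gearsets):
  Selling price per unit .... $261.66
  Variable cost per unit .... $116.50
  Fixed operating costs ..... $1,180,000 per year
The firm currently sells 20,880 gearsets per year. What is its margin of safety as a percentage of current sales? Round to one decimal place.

Each unit contributes $261.66 − $116.50 = $145.16. Break-even units = $1,180,000 ÷ $145.16 = 8,128.96; break-even revenue = 8,128.96 × $261.66 = $2,127,023.97.
Current sales = 20,880 × $261.66 = $5,463,460.80.
Margin of safety = ($5,463,460.80 − $2,127,023.97) ÷ $5,463,460.80 = 61.1%.

61.1%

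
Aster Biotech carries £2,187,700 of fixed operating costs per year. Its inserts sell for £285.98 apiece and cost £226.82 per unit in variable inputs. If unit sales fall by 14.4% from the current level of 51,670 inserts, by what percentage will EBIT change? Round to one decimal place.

-50.6%

At 51,670 units, contribution = 51,670 × £59.16 = £3,056,797.20.
Operating income = contribution − fixed costs = £3,056,797.20 − £2,187,700 = £869,097.20.
DOL = contribution ÷ EBIT = £3,056,797.20 ÷ £869,097.20 = 3.5172.
So EBIT moves 3.5172 × (-14.4%) = -50.6%.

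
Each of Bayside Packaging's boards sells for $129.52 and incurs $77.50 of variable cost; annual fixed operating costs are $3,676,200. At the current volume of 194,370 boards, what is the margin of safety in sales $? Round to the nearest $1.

$16,021,757

Contribution margin per unit = $129.52 − $77.50 = $52.02. Break-even units = $3,676,200 ÷ $52.02 = 70,668.97; break-even revenue = 70,668.97 × $129.52 = $9,153,045.44.
Actual sales revenue = 194,370 × $129.52 = $25,174,802.40.
Margin of safety = $25,174,802.40 − $9,153,045.44 = $16,021,757.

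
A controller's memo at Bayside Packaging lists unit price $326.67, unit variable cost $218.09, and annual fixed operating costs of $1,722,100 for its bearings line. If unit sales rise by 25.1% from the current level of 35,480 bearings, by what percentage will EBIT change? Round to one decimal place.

+45.4%

At 35,480 units, contribution = 35,480 × $108.58 = $3,852,418.40.
Subtracting fixed costs: EBIT = $3,852,418.40 − $1,722,100 = $2,130,318.40.
So DOL = total CM / EBIT = $3,852,418.40 / $2,130,318.40 = 1.8084.
%ΔEBIT = DOL × %ΔSales = 1.8084 × +25.1% = +45.4%.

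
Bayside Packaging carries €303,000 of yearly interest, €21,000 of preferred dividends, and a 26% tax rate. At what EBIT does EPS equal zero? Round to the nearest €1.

€331,378

Preferred dividends are paid after tax, so their pre-tax equivalent is €21,000 ÷ (1 − 0.26) = €28,378.38.
EPS = 0 when EBIT covers interest plus the pre-tax preferred burden: €303,000 + €28,378.38 = €331,378.38.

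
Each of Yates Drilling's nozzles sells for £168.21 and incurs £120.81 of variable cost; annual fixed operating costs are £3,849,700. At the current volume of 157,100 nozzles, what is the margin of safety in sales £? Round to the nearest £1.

Unit CM = price − variable cost = £168.21 − £120.81 = £47.40. Break-even units = £3,849,700 ÷ £47.40 = 81,217.30; break-even revenue = 81,217.30 × £168.21 = £13,661,561.96.
Actual sales revenue = 157,100 × £168.21 = £26,425,791.00.
Margin of safety = £26,425,791.00 − £13,661,561.96 = £12,764,229.

£12,764,229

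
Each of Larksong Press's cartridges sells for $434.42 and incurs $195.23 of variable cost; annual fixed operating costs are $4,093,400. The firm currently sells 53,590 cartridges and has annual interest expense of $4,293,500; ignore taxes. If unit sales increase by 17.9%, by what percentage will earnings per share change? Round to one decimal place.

Contribution at this volume is 53,590 × $239.19 = $12,818,192.10.
Subtracting fixed costs: EBIT = $12,818,192.10 − $4,093,400 = $8,724,792.10.
After interest of $4,293,500.00, pre-tax earnings = $4,431,292.10.
DCL = total CM / (EBIT − I) = $12,818,192.10 / $4,431,292.10 = 2.8927.
EPS therefore changes by 2.8927 × (+17.9%) = +51.8%.

+51.8%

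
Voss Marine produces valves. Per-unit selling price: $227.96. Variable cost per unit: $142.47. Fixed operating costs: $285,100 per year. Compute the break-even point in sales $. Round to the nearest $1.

$760,222

Contribution margin per unit = $227.96 − $142.47 = $85.49, a CM ratio of $85.49 ÷ $227.96 = 0.3750.
Break-even revenue = fixed costs × price ÷ CM = $285,100 × $227.96 ÷ $85.49 = $760,222.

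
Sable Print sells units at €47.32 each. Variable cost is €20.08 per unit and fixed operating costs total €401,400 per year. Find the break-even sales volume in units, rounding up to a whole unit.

Contribution margin per unit = €47.32 − €20.08 = €27.24.
Units to break even: €401,400 ÷ €27.24 = 14,735.68, rounded up to 14,736.

14,736 units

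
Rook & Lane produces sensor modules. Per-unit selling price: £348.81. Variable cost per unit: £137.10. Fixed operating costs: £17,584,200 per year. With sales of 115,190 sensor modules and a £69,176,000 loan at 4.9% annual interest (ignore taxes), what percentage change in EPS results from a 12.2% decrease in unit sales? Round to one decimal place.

-87.2%

Total contribution margin = 115,190 × £211.71 = £24,386,874.90.
Subtracting fixed costs: EBIT = £24,386,874.90 − £17,584,200 = £6,802,674.90.
After interest of £3,389,624.00, pre-tax earnings = £3,413,050.90.
DCL = total CM / (EBIT − I) = £24,386,874.90 / £3,413,050.90 = 7.1452.
EPS therefore changes by 7.1452 × (-12.2%) = -87.2%.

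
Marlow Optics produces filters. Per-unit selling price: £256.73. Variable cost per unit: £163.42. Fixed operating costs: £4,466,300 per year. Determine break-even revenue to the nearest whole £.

£12,288,428

CM per unit = £256.73 − £163.42 = £93.31; CM ratio = £93.31 / £256.73 = 0.3635.
Break-even revenue = fixed costs × price ÷ CM = £4,466,300 × £256.73 ÷ £93.31 = £12,288,428.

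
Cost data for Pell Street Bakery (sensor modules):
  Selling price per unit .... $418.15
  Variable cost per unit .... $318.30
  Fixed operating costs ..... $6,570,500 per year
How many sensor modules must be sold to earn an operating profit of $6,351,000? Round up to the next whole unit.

Contribution margin per unit = $418.15 − $318.30 = $99.85.
Required volume = (fixed costs + target profit) ÷ CM = ($6,570,500 + $6,351,000) ÷ $99.85 = 129,409.11, so 129,410 sensor modules.

129,410 sensor modules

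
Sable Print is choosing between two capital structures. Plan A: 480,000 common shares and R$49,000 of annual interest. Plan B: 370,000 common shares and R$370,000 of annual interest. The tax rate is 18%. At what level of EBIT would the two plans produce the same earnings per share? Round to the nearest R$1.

Set EPS_A = EPS_B: (EBIT − R$49,000)(1 − 0.18) ÷ 480,000 = (EBIT − R$370,000)(1 − 0.18) ÷ 370,000.
The (1 − t) factor cancels: (EBIT − 49,000) × 370,000 = (EBIT − 370,000) × 480,000.
Solving, EBIT = (370,000·480,000 − 49,000·370,000) / (480,000 − 370,000) = 159,470,000,000 / 110,000 = 1,449,727.27.

R$1,449,727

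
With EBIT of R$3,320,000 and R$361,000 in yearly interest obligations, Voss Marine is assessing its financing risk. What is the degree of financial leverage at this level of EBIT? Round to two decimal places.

1.12

Interest = R$361,000.00.
Degree of financial leverage = EBIT / (EBIT − interest) = R$3,320,000 / R$2,959,000.00 = 1.1220.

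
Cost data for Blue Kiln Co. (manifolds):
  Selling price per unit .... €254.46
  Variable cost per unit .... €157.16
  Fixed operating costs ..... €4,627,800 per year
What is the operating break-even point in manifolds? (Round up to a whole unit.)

47,563 manifolds

Contribution margin per unit = €254.46 − €157.16 = €97.30.
Units to break even: €4,627,800 ÷ €97.30 = 47,562.18, rounded up to 47,563.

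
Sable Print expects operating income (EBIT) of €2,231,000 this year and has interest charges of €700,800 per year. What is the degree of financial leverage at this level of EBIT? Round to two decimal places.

1.46

Annual interest charges come to €700,800.00.
DFL = EBIT ÷ (EBIT − I) = €2,231,000 ÷ (€2,231,000 − €700,800.00) = €2,231,000 ÷ €1,530,200.00 = 1.4580.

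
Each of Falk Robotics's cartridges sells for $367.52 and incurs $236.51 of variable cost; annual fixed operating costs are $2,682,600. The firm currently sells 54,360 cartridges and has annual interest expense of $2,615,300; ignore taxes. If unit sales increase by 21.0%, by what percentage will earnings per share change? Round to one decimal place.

Total contribution margin = 54,360 × $131.01 = $7,121,703.60.
EBIT = $7,121,703.60 − $2,682,600 = $4,439,103.60.
After interest of $2,615,300.00, pre-tax earnings = $1,823,803.60.
DCL = total CM / (EBIT − I) = $7,121,703.60 / $1,823,803.60 = 3.9049.
%ΔEPS = DCL × %ΔSales = 3.9049 × +21.0% = +82.0%.

+82.0%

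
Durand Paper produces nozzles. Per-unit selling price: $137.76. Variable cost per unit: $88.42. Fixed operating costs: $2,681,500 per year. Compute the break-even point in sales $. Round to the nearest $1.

Contribution margin per unit = $137.76 − $88.42 = $49.34, a CM ratio of $49.34 ÷ $137.76 = 0.3582.
Break-even revenue = fixed costs × price ÷ CM = $2,681,500 × $137.76 ÷ $49.34 = $7,486,896.

$7,486,896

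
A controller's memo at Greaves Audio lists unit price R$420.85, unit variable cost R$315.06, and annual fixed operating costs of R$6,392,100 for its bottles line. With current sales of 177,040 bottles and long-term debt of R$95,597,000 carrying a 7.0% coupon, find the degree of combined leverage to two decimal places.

3.32

Contribution at this volume is 177,040 × R$105.79 = R$18,729,061.60.
EBIT = R$18,729,061.60 − R$6,392,100 = R$12,336,961.60. Interest = R$6,691,790.00.
DOL = R$18,729,061.60 ÷ R$12,336,961.60 = 1.5181; DFL = R$12,336,961.60 ÷ R$5,645,171.60 = 2.1854.
DCL = DOL × DFL = 1.5181 × 2.1854 = 3.3177.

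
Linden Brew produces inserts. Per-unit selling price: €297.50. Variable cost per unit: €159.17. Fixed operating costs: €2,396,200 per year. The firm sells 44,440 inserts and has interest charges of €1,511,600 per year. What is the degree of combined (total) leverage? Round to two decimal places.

Contribution at this volume is 44,440 × €138.33 = €6,147,385.20.
Subtracting fixed costs: EBIT = €6,147,385.20 − €2,396,200 = €3,751,185.20. Interest = €1,511,600.00, so EBIT − I = €2,239,585.20.
DCL = contribution ÷ (EBIT − I) = €6,147,385.20 ÷ €2,239,585.20 = 2.7449.

2.74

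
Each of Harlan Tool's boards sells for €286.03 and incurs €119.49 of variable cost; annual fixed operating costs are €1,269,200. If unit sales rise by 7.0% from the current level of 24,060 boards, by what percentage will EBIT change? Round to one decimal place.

+10.2%

At 24,060 units, contribution = 24,060 × €166.54 = €4,006,952.40.
Subtracting fixed costs: EBIT = €4,006,952.40 − €1,269,200 = €2,737,752.40.
DOL = contribution ÷ EBIT = €4,006,952.40 ÷ €2,737,752.40 = 1.4636.
Operating income changes by 1.4636 × +7.0% = +10.2%.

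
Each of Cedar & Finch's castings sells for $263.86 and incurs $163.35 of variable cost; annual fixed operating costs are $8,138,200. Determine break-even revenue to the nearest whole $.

$21,364,496

Contribution margin per unit = $263.86 − $163.35 = $100.51, a CM ratio of $100.51 ÷ $263.86 = 0.3809.
Break-even sales = FC ÷ CM ratio = $8,138,200 × $263.86 / $100.51 = $21,364,496.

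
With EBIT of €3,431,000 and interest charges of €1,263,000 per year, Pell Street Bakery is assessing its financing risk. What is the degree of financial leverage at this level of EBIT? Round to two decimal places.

1.58

Annual interest charges come to €1,263,000.00.
Degree of financial leverage = EBIT / (EBIT − interest) = €3,431,000 / €2,168,000.00 = 1.5826.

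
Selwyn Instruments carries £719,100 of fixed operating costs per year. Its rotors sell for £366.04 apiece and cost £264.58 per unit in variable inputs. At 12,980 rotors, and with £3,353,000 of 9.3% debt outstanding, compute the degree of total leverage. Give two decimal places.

4.60

Contribution at this volume is 12,980 × £101.46 = £1,316,950.80.
EBIT = £1,316,950.80 − £719,100 = £597,850.80. Interest = £311,829.00.
DOL = £1,316,950.80 ÷ £597,850.80 = 2.2028; DFL = £597,850.80 ÷ £286,021.80 = 2.0902.
Combined leverage = 2.2028 × 2.0902 = 4.6043.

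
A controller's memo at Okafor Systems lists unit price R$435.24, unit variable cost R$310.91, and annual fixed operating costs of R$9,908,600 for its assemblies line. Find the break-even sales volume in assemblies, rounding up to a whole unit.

Contribution margin per unit = R$435.24 − R$310.91 = R$124.33.
Break-even Q = R$9,908,600 / R$124.33 = 79,695.97 → 79,696 assemblies.

79,696 assemblies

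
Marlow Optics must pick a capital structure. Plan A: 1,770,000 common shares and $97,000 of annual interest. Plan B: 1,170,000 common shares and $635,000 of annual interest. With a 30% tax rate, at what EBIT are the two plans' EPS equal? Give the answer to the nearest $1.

$1,684,100

At indifference, (EBIT − 97,000)(1 − t)/1,770,000 = (EBIT − 635,000)(1 − t)/1,170,000.
The (1 − t) factor cancels: (EBIT − 97,000) × 1,170,000 = (EBIT − 635,000) × 1,770,000.
Solving, EBIT = (635,000·1,770,000 − 97,000·1,170,000) / (1,770,000 − 1,170,000) = 1,010,460,000,000 / 600,000 = 1,684,100.00.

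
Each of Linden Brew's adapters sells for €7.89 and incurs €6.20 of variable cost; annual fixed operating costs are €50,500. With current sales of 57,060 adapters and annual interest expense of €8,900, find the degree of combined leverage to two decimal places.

2.60

Contribution at this volume is 57,060 × €1.69 = €96,431.40.
Operating income = contribution − fixed costs = €96,431.40 − €50,500 = €45,931.40. Interest = €8,900.00.
DOL = €96,431.40 ÷ €45,931.40 = 2.0995; DFL = €45,931.40 ÷ €37,031.40 = 1.2403.
DCL = DOL × DFL = 2.0995 × 1.2403 = 2.6040.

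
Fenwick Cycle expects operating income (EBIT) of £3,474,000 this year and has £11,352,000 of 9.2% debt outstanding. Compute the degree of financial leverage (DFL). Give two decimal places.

1.43

Interest = £1,044,384.00.
Degree of financial leverage = EBIT / (EBIT − interest) = £3,474,000 / £2,429,616.00 = 1.4299.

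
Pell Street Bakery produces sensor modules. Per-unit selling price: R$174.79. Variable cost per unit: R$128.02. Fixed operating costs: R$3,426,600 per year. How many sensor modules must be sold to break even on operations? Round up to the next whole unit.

73,265 sensor modules

Contribution margin per unit = R$174.79 − R$128.02 = R$46.77.
Break-even Q = R$3,426,600 / R$46.77 = 73,264.91 → 73,265 sensor modules.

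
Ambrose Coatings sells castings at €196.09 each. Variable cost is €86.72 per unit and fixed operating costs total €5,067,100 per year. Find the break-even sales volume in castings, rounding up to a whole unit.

Contribution margin per unit = €196.09 − €86.72 = €109.37.
Break-even volume = fixed costs ÷ CM per unit = €5,067,100 ÷ €109.37 = 46,329.89, so 46,330 castings.

46,330 castings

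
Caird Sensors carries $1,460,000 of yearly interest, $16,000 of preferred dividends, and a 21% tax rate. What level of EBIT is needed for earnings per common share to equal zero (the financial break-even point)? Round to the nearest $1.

$1,480,253

Grossing the preferred dividend up to pre-tax terms: $16,000 / (1 − 0.21) = $20,253.16.
EPS = 0 when EBIT covers interest plus the pre-tax preferred burden: $1,460,000 + $20,253.16 = $1,480,253.16.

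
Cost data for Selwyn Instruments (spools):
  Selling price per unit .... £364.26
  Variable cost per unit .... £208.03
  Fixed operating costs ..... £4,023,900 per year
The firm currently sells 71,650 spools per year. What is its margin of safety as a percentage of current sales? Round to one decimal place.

Unit CM = price − variable cost = £364.26 − £208.03 = £156.23. Break-even units = £4,023,900 ÷ £156.23 = 25,756.26; break-even revenue = 25,756.26 × £364.26 = £9,381,974.10.
Actual sales revenue = 71,650 × £364.26 = £26,099,229.00.
Margin of safety = (£26,099,229.00 − £9,381,974.10) ÷ £26,099,229.00 = 64.1%.

64.1%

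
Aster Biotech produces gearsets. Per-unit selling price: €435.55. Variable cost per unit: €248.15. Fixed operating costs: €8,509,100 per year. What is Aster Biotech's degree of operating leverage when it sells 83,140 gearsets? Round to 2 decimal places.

Contribution at this volume is 83,140 × €187.40 = €15,580,436.00.
Subtracting fixed costs: EBIT = €15,580,436.00 − €8,509,100 = €7,071,336.00.
So DOL = total CM / EBIT = €15,580,436.00 / €7,071,336.00 = 2.2033.

2.20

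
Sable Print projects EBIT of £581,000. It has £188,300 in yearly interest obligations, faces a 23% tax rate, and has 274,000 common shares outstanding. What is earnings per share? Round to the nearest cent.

Pre-tax income = £581,000 − £188,300.00 = £392,700.00.
After tax at 23%: net income = £392,700.00 × 0.77 = £302,379.00.
Per share: £302,379.00 / 274,000 shares = £1.10.

£1.10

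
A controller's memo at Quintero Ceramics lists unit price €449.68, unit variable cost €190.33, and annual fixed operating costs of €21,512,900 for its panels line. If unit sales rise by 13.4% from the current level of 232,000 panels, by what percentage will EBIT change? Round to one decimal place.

+20.9%

Total contribution margin = 232,000 × €259.35 = €60,169,200.00.
Subtracting fixed costs: EBIT = €60,169,200.00 − €21,512,900 = €38,656,300.00.
DOL = contribution ÷ EBIT = €60,169,200.00 ÷ €38,656,300.00 = 1.5565.
%ΔEBIT = DOL × %ΔSales = 1.5565 × +13.4% = +20.9%.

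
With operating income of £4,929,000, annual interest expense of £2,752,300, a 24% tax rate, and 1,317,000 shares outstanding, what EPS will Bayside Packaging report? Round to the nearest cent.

Interest = £2,752,300.00, so EBT = £4,929,000 − £2,752,300.00 = £2,176,700.00.
Net income = £2,176,700.00 × (1 − 0.24) = £1,654,292.00.
Per share: £1,654,292.00 / 1,317,000 shares = £1.26.

£1.26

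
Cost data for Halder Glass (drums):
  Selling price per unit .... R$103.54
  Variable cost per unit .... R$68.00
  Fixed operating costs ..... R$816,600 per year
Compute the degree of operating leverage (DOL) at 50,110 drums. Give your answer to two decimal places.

Total contribution margin = 50,110 × R$35.54 = R$1,780,909.40.
EBIT = R$1,780,909.40 − R$816,600 = R$964,309.40.
So DOL = total CM / EBIT = R$1,780,909.40 / R$964,309.40 = 1.8468.

1.85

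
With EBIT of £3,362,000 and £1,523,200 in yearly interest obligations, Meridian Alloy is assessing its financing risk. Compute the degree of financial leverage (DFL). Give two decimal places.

1.83

Interest = £1,523,200.00.
Degree of financial leverage = EBIT / (EBIT − interest) = £3,362,000 / £1,838,800.00 = 1.8284.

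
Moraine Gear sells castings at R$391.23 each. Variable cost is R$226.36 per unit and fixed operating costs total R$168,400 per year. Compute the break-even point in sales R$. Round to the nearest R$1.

R$399,607

CM per unit = R$391.23 − R$226.36 = R$164.87; CM ratio = R$164.87 / R$391.23 = 0.4214.
Break-even revenue = fixed costs × price ÷ CM = R$168,400 × R$391.23 ÷ R$164.87 = R$399,607.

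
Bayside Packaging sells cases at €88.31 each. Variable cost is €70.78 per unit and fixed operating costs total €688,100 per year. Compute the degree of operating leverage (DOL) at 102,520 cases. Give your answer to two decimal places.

1.62

Contribution at this volume is 102,520 × €17.53 = €1,797,175.60.
EBIT = €1,797,175.60 − €688,100 = €1,109,075.60.
So DOL = total CM / EBIT = €1,797,175.60 / €1,109,075.60 = 1.6204.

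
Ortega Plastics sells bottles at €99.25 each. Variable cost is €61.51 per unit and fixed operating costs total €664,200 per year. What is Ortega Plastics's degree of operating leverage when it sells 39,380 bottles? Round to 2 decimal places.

Contribution at this volume is 39,380 × €37.74 = €1,486,201.20.
EBIT = €1,486,201.20 − €664,200 = €822,001.20.
Degree of operating leverage = €1,486,201.20 / €822,001.20 = 1.8080.

1.81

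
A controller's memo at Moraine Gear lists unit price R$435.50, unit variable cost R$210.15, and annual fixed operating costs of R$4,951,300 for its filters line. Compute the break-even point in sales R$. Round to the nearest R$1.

R$9,568,632

Contribution margin per unit = R$435.50 − R$210.15 = R$225.35, a CM ratio of R$225.35 ÷ R$435.50 = 0.5175.
Break-even sales = FC ÷ CM ratio = R$4,951,300 × R$435.50 / R$225.35 = R$9,568,632.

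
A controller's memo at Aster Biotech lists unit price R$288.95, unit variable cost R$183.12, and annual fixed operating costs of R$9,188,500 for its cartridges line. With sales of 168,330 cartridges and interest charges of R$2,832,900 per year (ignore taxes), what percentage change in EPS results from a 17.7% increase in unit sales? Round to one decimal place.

At 168,330 units, contribution = 168,330 × R$105.83 = R$17,814,363.90.
Subtracting fixed costs: EBIT = R$17,814,363.90 − R$9,188,500 = R$8,625,863.90.
After interest of R$2,832,900.00, pre-tax earnings = R$5,792,963.90.
Degree of combined leverage = contribution ÷ (EBIT − I) = R$17,814,363.90 ÷ R$5,792,963.90 = 3.0752.
EPS therefore changes by 3.0752 × (+17.7%) = +54.4%.

+54.4%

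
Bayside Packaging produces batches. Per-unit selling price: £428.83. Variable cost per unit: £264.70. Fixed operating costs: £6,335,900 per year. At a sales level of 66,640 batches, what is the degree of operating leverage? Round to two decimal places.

At 66,640 units, contribution = 66,640 × £164.13 = £10,937,623.20.
EBIT = £10,937,623.20 − £6,335,900 = £4,601,723.20.
DOL = contribution ÷ EBIT = £10,937,623.20 ÷ £4,601,723.20 = 2.3769.

2.38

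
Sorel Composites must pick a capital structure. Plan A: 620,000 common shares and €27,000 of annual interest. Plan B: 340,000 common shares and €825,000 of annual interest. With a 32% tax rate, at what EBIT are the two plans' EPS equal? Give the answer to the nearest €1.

Set EPS_A = EPS_B: (EBIT − €27,000)(1 − 0.32) ÷ 620,000 = (EBIT − €825,000)(1 − 0.32) ÷ 340,000.
The (1 − t) factor cancels: (EBIT − 27,000) × 340,000 = (EBIT − 825,000) × 620,000.
EBIT × (620,000 − 340,000) = 825,000 × 620,000 − 27,000 × 340,000 = 502,320,000,000, so EBIT = 502,320,000,000 ÷ 280,000 = 1,794,000.00.

€1,794,000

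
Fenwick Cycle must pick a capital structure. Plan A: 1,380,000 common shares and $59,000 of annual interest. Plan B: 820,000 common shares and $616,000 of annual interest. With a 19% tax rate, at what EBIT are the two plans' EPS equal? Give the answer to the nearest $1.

$1,431,607

Set EPS_A = EPS_B: (EBIT − $59,000)(1 − 0.19) ÷ 1,380,000 = (EBIT − $616,000)(1 − 0.19) ÷ 820,000.
Cancelling (1 − t) and cross-multiplying: 820,000·(EBIT − 59,000) = 1,380,000·(EBIT − 616,000).
Solving, EBIT = (616,000·1,380,000 − 59,000·820,000) / (1,380,000 − 820,000) = 801,700,000,000 / 560,000 = 1,431,607.14.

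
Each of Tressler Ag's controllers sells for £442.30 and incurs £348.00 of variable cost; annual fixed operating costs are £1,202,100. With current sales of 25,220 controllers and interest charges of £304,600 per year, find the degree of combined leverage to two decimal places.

2.73

Total contribution margin = 25,220 × £94.30 = £2,378,246.00.
EBIT = £2,378,246.00 − £1,202,100 = £1,176,146.00. Interest = £304,600.00.
DOL = £2,378,246.00 ÷ £1,176,146.00 = 2.0221; DFL = £1,176,146.00 ÷ £871,546.00 = 1.3495.
Combined leverage = 2.0221 × 1.3495 = 2.7288.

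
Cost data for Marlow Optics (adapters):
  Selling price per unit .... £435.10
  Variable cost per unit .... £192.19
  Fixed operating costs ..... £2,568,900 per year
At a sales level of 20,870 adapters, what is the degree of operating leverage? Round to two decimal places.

2.03

Contribution at this volume is 20,870 × £242.91 = £5,069,531.70.
Operating income = contribution − fixed costs = £5,069,531.70 − £2,568,900 = £2,500,631.70.
Degree of operating leverage = £5,069,531.70 / £2,500,631.70 = 2.0273.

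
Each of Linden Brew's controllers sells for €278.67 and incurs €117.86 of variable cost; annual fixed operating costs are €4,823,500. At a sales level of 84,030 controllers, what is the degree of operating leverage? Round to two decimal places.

1.56

Total contribution margin = 84,030 × €160.81 = €13,512,864.30.
Subtracting fixed costs: EBIT = €13,512,864.30 − €4,823,500 = €8,689,364.30.
Degree of operating leverage = €13,512,864.30 / €8,689,364.30 = 1.5551.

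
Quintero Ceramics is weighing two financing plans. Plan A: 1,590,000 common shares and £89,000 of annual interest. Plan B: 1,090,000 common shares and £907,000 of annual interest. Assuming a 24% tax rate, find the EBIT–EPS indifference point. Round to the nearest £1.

Set EPS_A = EPS_B: (EBIT − £89,000)(1 − 0.24) ÷ 1,590,000 = (EBIT − £907,000)(1 − 0.24) ÷ 1,090,000.
The (1 − t) factor cancels: (EBIT − 89,000) × 1,090,000 = (EBIT − 907,000) × 1,590,000.
Solving, EBIT = (907,000·1,590,000 − 89,000·1,090,000) / (1,590,000 − 1,090,000) = 1,345,120,000,000 / 500,000 = 2,690,240.00.

£2,690,240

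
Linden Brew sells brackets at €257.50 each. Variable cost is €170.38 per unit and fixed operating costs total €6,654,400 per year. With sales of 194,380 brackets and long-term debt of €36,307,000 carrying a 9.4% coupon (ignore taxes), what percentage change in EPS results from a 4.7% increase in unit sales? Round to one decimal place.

At 194,380 units, contribution = 194,380 × €87.12 = €16,934,385.60.
Operating income = contribution − fixed costs = €16,934,385.60 − €6,654,400 = €10,279,985.60.
Interest = €3,412,858.00, so EBIT − I = €6,867,127.60.
Degree of combined leverage = contribution ÷ (EBIT − I) = €16,934,385.60 ÷ €6,867,127.60 = 2.4660.
EPS therefore changes by 2.4660 × (+4.7%) = +11.6%.

+11.6%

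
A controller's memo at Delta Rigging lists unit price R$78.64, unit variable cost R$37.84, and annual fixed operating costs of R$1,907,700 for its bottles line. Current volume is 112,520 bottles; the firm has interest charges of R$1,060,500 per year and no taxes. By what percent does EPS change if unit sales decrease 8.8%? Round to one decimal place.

Total contribution margin = 112,520 × R$40.80 = R$4,590,816.00.
Subtracting fixed costs: EBIT = R$4,590,816.00 − R$1,907,700 = R$2,683,116.00.
Interest = R$1,060,500.00, so EBIT − I = R$1,622,616.00.
Degree of combined leverage = contribution ÷ (EBIT − I) = R$4,590,816.00 ÷ R$1,622,616.00 = 2.8293.
EPS therefore changes by 2.8293 × (-8.8%) = -24.9%.

-24.9%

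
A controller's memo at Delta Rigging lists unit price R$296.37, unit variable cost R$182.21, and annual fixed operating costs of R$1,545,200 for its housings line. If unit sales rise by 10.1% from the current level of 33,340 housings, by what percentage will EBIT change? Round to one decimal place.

+17.0%

Contribution at this volume is 33,340 × R$114.16 = R$3,806,094.40.
Subtracting fixed costs: EBIT = R$3,806,094.40 − R$1,545,200 = R$2,260,894.40.
Degree of operating leverage = R$3,806,094.40 / R$2,260,894.40 = 1.6834.
So EBIT moves 1.6834 × (+10.1%) = +17.0%.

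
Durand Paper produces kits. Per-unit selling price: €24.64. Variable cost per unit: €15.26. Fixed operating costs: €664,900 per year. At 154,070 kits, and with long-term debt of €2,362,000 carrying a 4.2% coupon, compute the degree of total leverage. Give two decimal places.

2.12

Contribution at this volume is 154,070 × €9.38 = €1,445,176.60.
EBIT = €1,445,176.60 − €664,900 = €780,276.60. Interest = €99,204.00.
DOL = €1,445,176.60 ÷ €780,276.60 = 1.8521; DFL = €780,276.60 ÷ €681,072.60 = 1.1457.
DCL = DOL × DFL = 1.8521 × 1.1457 = 2.1220.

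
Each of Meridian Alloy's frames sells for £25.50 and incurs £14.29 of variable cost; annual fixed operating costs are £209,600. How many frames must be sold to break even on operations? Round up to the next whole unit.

18,698 frames

Unit CM = price − variable cost = £25.50 − £14.29 = £11.21.
Break-even Q = £209,600 / £11.21 = 18,697.59 → 18,698 frames.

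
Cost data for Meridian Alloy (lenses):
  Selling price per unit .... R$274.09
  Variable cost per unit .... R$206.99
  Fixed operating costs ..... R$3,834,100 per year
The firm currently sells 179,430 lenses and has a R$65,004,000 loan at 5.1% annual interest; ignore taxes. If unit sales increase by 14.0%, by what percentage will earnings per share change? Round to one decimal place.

Contribution at this volume is 179,430 × R$67.10 = R$12,039,753.00.
Operating income = contribution − fixed costs = R$12,039,753.00 − R$3,834,100 = R$8,205,653.00.
Interest = R$3,315,204.00, so EBIT − I = R$4,890,449.00.
DCL = total CM / (EBIT − I) = R$12,039,753.00 / R$4,890,449.00 = 2.4619.
%ΔEPS = DCL × %ΔSales = 2.4619 × +14.0% = +34.5%.

+34.5%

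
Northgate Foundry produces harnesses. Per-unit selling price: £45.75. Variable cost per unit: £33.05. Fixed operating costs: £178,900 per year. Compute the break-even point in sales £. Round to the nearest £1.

£644,463

Contribution margin per unit = £45.75 − £33.05 = £12.70, a CM ratio of £12.70 ÷ £45.75 = 0.2776.
Break-even sales = FC ÷ CM ratio = £178,900 × £45.75 / £12.70 = £644,463.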